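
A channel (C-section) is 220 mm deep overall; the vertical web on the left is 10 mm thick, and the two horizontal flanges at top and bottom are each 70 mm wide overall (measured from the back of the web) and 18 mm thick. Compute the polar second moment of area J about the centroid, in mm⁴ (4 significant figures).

J ≈ 3.297 × 10⁷ mm⁴

Decompose the section into non-overlapping parts with the origin at the bottom-left of its bounding rectangle.
Web: 10 × 220, A = 2 200 mm², y = 110 mm, Ī = 8 873 333 mm⁴.
Top flange (beyond web): 60 × 18, A = 1 080 mm², y = 211 mm, Ī = 29 160 mm⁴.
Bottom flange (beyond web): 60 × 18, A = 1 080 mm², y = 9 mm, Ī = 29 160 mm⁴.
By symmetry the centroid is at mid-height, ȳ = 110 mm.
Transfer each piece to the centroidal x-axis using Ī + A·d² with d = y − 110:
  web: d = 0 mm → contributes +8 873 333 mm⁴
  top flange (beyond web): d = 101 mm → contributes +11 046 240 mm⁴
  bottom flange (beyond web): d = -101 mm → contributes +11 046 240 mm⁴
Total I = 30 965 813 mm⁴.
For the y-axis: x̄ = 22.3394 mm.
Repeating about the centroidal y-axis gives I_y = 2 001 471 mm⁴.
Polar second moment: J = I_x + I_y = 32 967 284 mm⁴.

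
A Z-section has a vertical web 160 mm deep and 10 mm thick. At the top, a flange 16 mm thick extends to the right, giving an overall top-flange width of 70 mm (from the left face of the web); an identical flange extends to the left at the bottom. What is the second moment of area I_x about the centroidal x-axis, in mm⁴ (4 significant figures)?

I_x ≈ 1.341 × 10⁷ mm⁴

Treat the section as a set of non-overlapping primitives; coordinates are from the bounding-box lower-left.
Web: 10 × 160, A = 1 600 mm², y = 80 mm, Ī = 3 413 333 mm⁴.
Top flange (beyond web): 60 × 16, A = 960 mm², y = 152 mm, Ī = 20 480 mm⁴.
Bottom flange (beyond web): 60 × 16, A = 960 mm², y = 8 mm, Ī = 20 480 mm⁴.
Centroid: ȳ = ΣA·y / ΣA = 80 mm.
Transfer each piece to the centroidal x-axis using Ī + A·d² with d = y − 80:
  web: d = 0 mm → contributes +3 413 333 mm⁴
  top flange (beyond web): d = 72 mm → contributes +4 997 120 mm⁴
  bottom flange (beyond web): d = -72 mm → contributes +4 997 120 mm⁴
Total I = 13 407 573 mm⁴.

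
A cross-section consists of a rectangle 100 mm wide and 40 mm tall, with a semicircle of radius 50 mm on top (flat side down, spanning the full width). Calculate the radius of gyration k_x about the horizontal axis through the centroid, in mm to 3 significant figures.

k_x ≈ 24.1 mm

Break the section into simple shapes (no overlaps), measuring from the bottom-left corner of the bounding box.
Rectangular body: 100 × 40, A = 4 000 mm², y = 20 mm, Ī = 533 333 mm⁴.
Semicircular cap: semicircle r = 50, A = 3 927 mm², y = 61.221 mm, Ī = 685 981 mm⁴.
Centroid: ȳ = ΣA·y / ΣA = 40.421 mm.
Transfer each piece to the horizontal axis through the centroid using Ī + A·d² with d = y − 40.421:
  rectangular body: d = -20.421 mm → contributes +2 201 321 mm⁴
  semicircular cap: d = 20.8 mm → contributes +2 384 980 mm⁴
Total I = 4 586 301 mm⁴.
Radius of gyration: k = √(I/A) = √(4 586 301 / 7 927) = 24.053 mm.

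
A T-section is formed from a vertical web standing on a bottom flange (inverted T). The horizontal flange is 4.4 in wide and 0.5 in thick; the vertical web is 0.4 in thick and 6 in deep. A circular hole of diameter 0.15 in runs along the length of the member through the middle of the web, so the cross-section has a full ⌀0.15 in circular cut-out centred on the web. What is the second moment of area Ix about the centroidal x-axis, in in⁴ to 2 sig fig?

Ix ≈ 19 in⁴

Break the section into simple shapes (no overlaps), measuring from the bottom-left corner of the bounding box.
Flange: 4.4 × 0.5, A = 2.2 in², y = 0.25 in, Ī = 0.04583 in⁴.
Web: 0.4 × 6, A = 2.4 in², y = 3.5 in, Ī = 7.2 in⁴.
Hole (subtracted): ⌀0.15, A = 0.01767 in², y = 3.5 in, Ī = 0.00002485 in⁴.
Centroid: ȳ = ΣA·y / ΣA = 1.94 in.
Transfer each piece to the centroidal x-axis using Ī + A·d² with d = y − 1.94:
  flange: d = -1.69 in → contributes +6.327 in⁴
  web: d = 1.56 in → contributes +13.04 in⁴
  hole: d = 1.56 in → contributes −0.04305 in⁴
Total I = 19.33 in⁴.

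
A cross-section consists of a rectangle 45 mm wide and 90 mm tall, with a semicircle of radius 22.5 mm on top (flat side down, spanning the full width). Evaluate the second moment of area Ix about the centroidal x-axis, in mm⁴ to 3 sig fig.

Ix ≈ 4.74 × 10⁶ mm⁴

Decompose the section into non-overlapping parts with the origin at the bottom-left of its bounding rectangle.
Rectangular body: 45 × 90, A = 4 050 mm², y = 45 mm, Ī = 2 733 750 mm⁴.
Semicircular cap: semicircle r = 22.5, A = 795.22 mm², y = 99.549 mm, Ī = 28 130 mm⁴.
Centroid: ȳ = ΣA·y / ΣA = 53.953 mm.
Transfer each piece to the centroidal x-axis using Ī + A·d² with d = y − 53.953:
  rectangular body: d = -8.9528 mm → contributes +3 058 371 mm⁴
  semicircular cap: d = 45.596 mm → contributes +1 681 412 mm⁴
Total I = 4 739 783 mm⁴.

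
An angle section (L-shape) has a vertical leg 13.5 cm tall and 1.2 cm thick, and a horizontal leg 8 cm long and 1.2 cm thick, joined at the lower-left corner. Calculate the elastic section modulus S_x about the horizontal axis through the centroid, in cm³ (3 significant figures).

Break the section into simple shapes (no overlaps), measuring from the bottom-left corner of the bounding box.
Vertical leg: 1.2 × 13.5, A = 16.2 cm², y = 6.75 cm, Ī = 246.04 cm⁴.
Horizontal leg (remainder): 6.8 × 1.2, A = 8.16 cm², y = 0.6 cm, Ī = 0.9792 cm⁴.
Centroid: ȳ = ΣA·y / ΣA = 4.6899 cm.
Transfer each piece to the horizontal axis through the centroid using Ī + A·d² with d = y − 4.6899:
  vertical leg: d = 2.0601 cm → contributes +314.79 cm⁴
  horizontal leg (remainder): d = -4.0899 cm → contributes +137.47 cm⁴
Total I = 452.26 cm⁴.
Extreme fibre distance c = 8.8101 cm; S = I/c = 51.335 cm³.

S_x ≈ 51.3 cm³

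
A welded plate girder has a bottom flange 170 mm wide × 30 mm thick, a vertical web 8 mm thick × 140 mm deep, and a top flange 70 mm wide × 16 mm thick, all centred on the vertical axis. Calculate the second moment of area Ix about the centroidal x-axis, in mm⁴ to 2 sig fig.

Ix ≈ 3.0 × 10⁷ mm⁴

Decompose the section into non-overlapping parts with the origin at the bottom-left of its bounding rectangle.
Bottom plate: 170 × 30, A = 5 100 mm², y = 15 mm, Ī = 382 500 mm⁴.
Web plate: 8 × 140, A = 1 120 mm², y = 100 mm, Ī = 1 829 333 mm⁴.
Top plate: 70 × 16, A = 1 120 mm², y = 178 mm, Ī = 23 893 mm⁴.
Centroid: ȳ = ΣA·y / ΣA = 52.84 mm.
Transfer each piece to the centroidal x-axis using Ī + A·d² with d = y − 52.84:
  bottom plate: d = -37.84 mm → contributes +7 685 772 mm⁴
  web plate: d = 47.16 mm → contributes +4 320 080 mm⁴
  top plate: d = 125.2 mm → contributes +17 568 172 mm⁴
Total I = 29 574 023 mm⁴.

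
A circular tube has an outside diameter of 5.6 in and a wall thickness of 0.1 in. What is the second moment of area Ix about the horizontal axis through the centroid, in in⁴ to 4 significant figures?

Ix ≈ 6.536 in⁴

Decompose the section into non-overlapping parts with the origin at the bottom-left of its bounding rectangle.
Outer circle: ⌀5.6, A = 24.6301 in², y = 2.8 in, Ī = 48.275 in⁴.
Bore (subtracted): ⌀5.4, A = 22.9022 in², y = 2.8 in, Ī = 41.7393 in⁴.
By symmetry the centroid is at mid-height, ȳ = 2.8 in.
All pieces are centred on the horizontal axis through the centroid, so I = ΣĪ (holes subtracted) = 6.53569 in⁴.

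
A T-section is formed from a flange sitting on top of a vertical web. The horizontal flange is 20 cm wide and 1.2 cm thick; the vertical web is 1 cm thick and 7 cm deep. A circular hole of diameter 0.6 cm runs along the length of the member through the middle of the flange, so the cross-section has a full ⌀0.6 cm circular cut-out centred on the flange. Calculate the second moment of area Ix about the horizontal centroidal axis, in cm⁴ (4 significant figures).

Split into non-overlapping primitives; take the origin at the lower-left of the bounding box.
Flange: 20 × 1.2, A = 24 cm², y = 7.6 cm, Ī = 2.88 cm⁴.
Web: 1 × 7, A = 7 cm², y = 3.5 cm, Ī = 28.5833 cm⁴.
Hole (subtracted): ⌀0.6, A = 0.282743 cm², y = 7.6 cm, Ī = 0.00636173 cm⁴.
Centroid: ȳ = ΣA·y / ΣA = 6.66567 cm.
Transfer each piece to the horizontal centroidal axis using Ī + A·d² with d = y − 6.66567:
  flange: d = 0.934328 cm → contributes +23.8313 cm⁴
  web: d = -3.16567 cm → contributes +98.7337 cm⁴
  hole: d = 0.934328 cm → contributes −0.253188 cm⁴
Total I = 122.312 cm⁴.

Ix ≈ 122.3 cm⁴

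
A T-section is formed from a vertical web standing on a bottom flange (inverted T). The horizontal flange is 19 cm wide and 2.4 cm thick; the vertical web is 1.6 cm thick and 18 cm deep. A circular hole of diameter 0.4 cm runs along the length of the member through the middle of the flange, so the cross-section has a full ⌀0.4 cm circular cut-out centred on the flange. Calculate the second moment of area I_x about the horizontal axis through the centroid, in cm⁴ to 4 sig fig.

I_x ≈ 2634 cm⁴

Treat the section as a set of non-overlapping primitives; coordinates are from the bounding-box lower-left.
Flange: 19 × 2.4, A = 45.6 cm², y = 1.2 cm, Ī = 21.888 cm⁴.
Web: 1.6 × 18, A = 28.8 cm², y = 11.4 cm, Ī = 777.6 cm⁴.
Hole (subtracted): ⌀0.4, A = 0.125664 cm², y = 1.2 cm, Ī = 0.00125664 cm⁴.
Centroid: ȳ = ΣA·y / ΣA = 5.15507 cm.
Transfer each piece to the horizontal axis through the centroid using Ī + A·d² with d = y − 5.15507:
  flange: d = -3.95507 cm → contributes +735.189 cm⁴
  web: d = 6.24493 cm → contributes +1900.78 cm⁴
  hole: d = -3.95507 cm → contributes −1.96696 cm⁴
Total I = 2 634 cm⁴.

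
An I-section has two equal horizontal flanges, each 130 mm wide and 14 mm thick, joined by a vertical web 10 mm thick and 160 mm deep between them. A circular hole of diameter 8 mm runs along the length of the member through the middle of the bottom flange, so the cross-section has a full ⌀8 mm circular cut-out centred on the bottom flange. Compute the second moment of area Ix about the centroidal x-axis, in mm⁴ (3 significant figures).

Ix ≈ 3.06 × 10⁷ mm⁴

Treat the section as a set of non-overlapping primitives; coordinates are from the bounding-box lower-left.
Bottom flange: 130 × 14, A = 1 820 mm², y = 7 mm, Ī = 29 727 mm⁴.
Web: 10 × 160, A = 1 600 mm², y = 94 mm, Ī = 3 413 333 mm⁴.
Top flange: 130 × 14, A = 1 820 mm², y = 181 mm, Ī = 29 727 mm⁴.
Hole (subtracted): ⌀8, A = 50.265 mm², y = 7 mm, Ī = 201.06 mm⁴.
Centroid: ȳ = ΣA·y / ΣA = 94.843 mm.
Transfer each piece to the centroidal x-axis using Ī + A·d² with d = y − 94.843:
  bottom flange: d = -87.843 mm → contributes +14 073 447 mm⁴
  web: d = -0.84264 mm → contributes +3 414 469 mm⁴
  top flange: d = 86.157 mm → contributes +13 539 751 mm⁴
  hole: d = -87.843 mm → contributes −388 066 mm⁴
Total I = 30 639 601 mm⁴.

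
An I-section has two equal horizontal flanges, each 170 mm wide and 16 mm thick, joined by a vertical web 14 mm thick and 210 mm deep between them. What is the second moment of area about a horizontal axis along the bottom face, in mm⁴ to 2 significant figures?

Break the section into simple shapes (no overlaps), measuring from the bottom-left corner of the bounding box.
Bottom flange: 170 × 16, A = 2 720 mm², y = 8 mm, Ī = 58 027 mm⁴.
Web: 14 × 210, A = 2 940 mm², y = 121 mm, Ī = 10 804 500 mm⁴.
Top flange: 170 × 16, A = 2 720 mm², y = 234 mm, Ī = 58 027 mm⁴.
Transfer each piece to the base of the section using Ī + A·d² with d = y − 0:
  bottom flange: d = 8 mm → contributes +232 107 mm⁴
  web: d = 121 mm → contributes +53 849 040 mm⁴
  top flange: d = 234 mm → contributes +148 994 347 mm⁴
Total I = 203 075 493 mm⁴.

I_base ≈ 2.0 × 10⁸ mm⁴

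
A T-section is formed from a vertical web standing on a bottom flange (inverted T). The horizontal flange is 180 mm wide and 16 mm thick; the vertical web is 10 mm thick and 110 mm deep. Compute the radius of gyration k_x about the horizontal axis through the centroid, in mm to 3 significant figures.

k_x ≈ 33.0 mm

Break the section into simple shapes (no overlaps), measuring from the bottom-left corner of the bounding box.
Flange: 180 × 16, A = 2 880 mm², y = 8 mm, Ī = 61 440 mm⁴.
Web: 10 × 110, A = 1 100 mm², y = 71 mm, Ī = 1 109 167 mm⁴.
Centroid: ȳ = ΣA·y / ΣA = 25.412 mm.
Transfer each piece to the horizontal axis through the centroid using Ī + A·d² with d = y − 25.412:
  flange: d = -17.412 mm → contributes +934 598 mm⁴
  web: d = 45.588 mm → contributes +3 395 253 mm⁴
Total I = 4 329 851 mm⁴.
Radius of gyration: k = √(I/A) = √(4 329 851 / 3 980) = 32.983 mm.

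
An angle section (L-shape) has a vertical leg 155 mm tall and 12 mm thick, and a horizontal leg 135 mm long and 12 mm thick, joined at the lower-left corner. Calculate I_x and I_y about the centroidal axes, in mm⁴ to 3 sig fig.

I_x ≈ 7.95 × 10⁶ mm⁴, I_y ≈ 5.63 × 10⁶ mm⁴

Break the section into simple shapes (no overlaps), measuring from the bottom-left corner of the bounding box.
Vertical leg: 12 × 155, A = 1 860 mm², y = 77.5 mm, Ī = 3 723 875 mm⁴.
Horizontal leg (remainder): 123 × 12, A = 1 476 mm², y = 6 mm, Ī = 17 712 mm⁴.
Centroid: ȳ = ΣA·y / ΣA = 45.865 mm.
Transfer each piece to the centroidal x-axis using Ī + A·d² with d = y − 45.865:
  vertical leg: d = 31.635 mm → contributes +5 585 300 mm⁴
  horizontal leg (remainder): d = -39.865 mm → contributes +2 363 411 mm⁴
Total I = 7 948 711 mm⁴.
For the y-axis: x̄ = 35.865 mm.
Repeating about the centroidal y-axis gives I_y = 5 632 751 mm⁴.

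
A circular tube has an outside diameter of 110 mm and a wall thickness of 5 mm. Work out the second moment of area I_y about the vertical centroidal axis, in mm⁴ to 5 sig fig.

Decompose the section into non-overlapping parts with the origin at the bottom-left of its bounding rectangle.
Outer circle: ⌀110, A = 9503.318 mm², x = 55 mm, Ī = 7 186 884 mm⁴.
Bore (subtracted): ⌀100, A = 7853.982 mm², x = 55 mm, Ī = 4 908 739 mm⁴.
By symmetry the centroid is at mid-width, x̄ = 55 mm.
All pieces are centred on the vertical centroidal axis, so I = ΣĪ (holes subtracted) = 2 278 146 mm⁴.

I_y ≈ 2.2781 × 10⁶ mm⁴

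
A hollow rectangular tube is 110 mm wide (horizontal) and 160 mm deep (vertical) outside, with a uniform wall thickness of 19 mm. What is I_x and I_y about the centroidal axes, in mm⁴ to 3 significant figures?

Treat the section as a set of non-overlapping primitives; coordinates are from the bounding-box lower-left.
Outer rectangle: 110 × 160, A = 17 600 mm², y = 80 mm, Ī = 37 546 667 mm⁴.
Inner void (subtracted): 72 × 122, A = 8 784 mm², y = 80 mm, Ī = 10 895 088 mm⁴.
By symmetry the centroid is at mid-height, ȳ = 80 mm.
All pieces are centred on the centroidal x-axis, so I = ΣĪ (holes subtracted) = 26 651 579 mm⁴.
Repeating about the centroidal y-axis gives I_y = 13 951 979 mm⁴.

I_x ≈ 2.67 × 10⁷ mm⁴, I_y ≈ 1.40 × 10⁷ mm⁴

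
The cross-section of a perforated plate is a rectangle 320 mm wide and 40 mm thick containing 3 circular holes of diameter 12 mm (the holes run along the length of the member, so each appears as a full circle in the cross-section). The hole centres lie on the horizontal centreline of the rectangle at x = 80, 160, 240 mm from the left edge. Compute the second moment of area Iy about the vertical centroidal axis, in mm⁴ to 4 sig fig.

Treat the section as a set of non-overlapping primitives; coordinates are from the bounding-box lower-left.
Plate: 320 × 40, A = 12 800 mm², x = 160 mm, Ī = 109 226 667 mm⁴.
Hole 1 (subtracted): ⌀12, A = 113.097 mm², x = 80 mm, Ī = 1017.88 mm⁴.
Hole 2 (subtracted): ⌀12, A = 113.097 mm², x = 160 mm, Ī = 1017.88 mm⁴.
Hole 3 (subtracted): ⌀12, A = 113.097 mm², x = 240 mm, Ī = 1017.88 mm⁴.
By symmetry the centroid is at mid-width, x̄ = 160 mm.
Transfer each piece to the vertical centroidal axis using Ī + A·d² with d = x − 160:
  plate: d = 0 mm → contributes +109 226 667 mm⁴
  hole 1: d = -80 mm → contributes −724 841 mm⁴
  hole 2: d = 0 mm → contributes −1017.88 mm⁴
  hole 3: d = 80 mm → contributes −724 841 mm⁴
Total I = 107 775 967 mm⁴.

Iy ≈ 1.078 × 10⁸ mm⁴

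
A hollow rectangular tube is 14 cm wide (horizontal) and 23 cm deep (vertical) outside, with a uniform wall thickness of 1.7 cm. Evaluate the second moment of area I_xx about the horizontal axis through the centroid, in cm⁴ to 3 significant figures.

Break the section into simple shapes (no overlaps), measuring from the bottom-left corner of the bounding box.
Outer rectangle: 14 × 23, A = 322 cm², y = 11.5 cm, Ī = 14 195 cm⁴.
Inner void (subtracted): 10.6 × 19.6, A = 207.76 cm², y = 11.5 cm, Ī = 6651.1 cm⁴.
By symmetry the centroid is at mid-height, ȳ = 11.5 cm.
All pieces are centred on the horizontal axis through the centroid, so I = ΣĪ (holes subtracted) = 7543.7 cm⁴.

I_xx ≈ 7540 cm⁴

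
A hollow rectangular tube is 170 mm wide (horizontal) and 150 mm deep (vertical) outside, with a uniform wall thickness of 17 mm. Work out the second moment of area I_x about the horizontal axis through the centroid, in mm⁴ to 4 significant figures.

I_x ≈ 3.012 × 10⁷ mm⁴

Break the section into simple shapes (no overlaps), measuring from the bottom-left corner of the bounding box.
Outer rectangle: 170 × 150, A = 25 500 mm², y = 75 mm, Ī = 47 812 500 mm⁴.
Inner void (subtracted): 136 × 116, A = 15 776 mm², y = 75 mm, Ī = 17 690 155 mm⁴.
By symmetry the centroid is at mid-height, ȳ = 75 mm.
All pieces are centred on the horizontal axis through the centroid, so I = ΣĪ (holes subtracted) = 30 122 345 mm⁴.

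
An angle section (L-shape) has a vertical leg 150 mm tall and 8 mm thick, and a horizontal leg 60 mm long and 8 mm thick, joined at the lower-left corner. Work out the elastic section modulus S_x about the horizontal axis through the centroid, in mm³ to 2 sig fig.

Decompose the section into non-overlapping parts with the origin at the bottom-left of its bounding rectangle.
Vertical leg: 8 × 150, A = 1 200 mm², y = 75 mm, Ī = 2 250 000 mm⁴.
Horizontal leg (remainder): 52 × 8, A = 416 mm², y = 4 mm, Ī = 2 219 mm⁴.
Centroid: ȳ = ΣA·y / ΣA = 56.72 mm.
Transfer each piece to the horizontal axis through the centroid using Ī + A·d² with d = y − 56.72:
  vertical leg: d = 18.28 mm → contributes +2 650 868 mm⁴
  horizontal leg (remainder): d = -52.72 mm → contributes +1 158 570 mm⁴
Total I = 3 809 438 mm⁴.
Extreme fibre distance c = 93.28 mm; S = I/c = 40 840 mm³.

S_x ≈ 4.1 × 10⁴ mm³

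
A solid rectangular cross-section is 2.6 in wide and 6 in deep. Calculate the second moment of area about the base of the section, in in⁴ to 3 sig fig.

I_base ≈ 187 in⁴

The section: 2.6 × 6, A = 15.6 in², y = 3 in, Ī = 46.8 in⁴.
Transfer it to a horizontal axis along the bottom face using Ī + A·d² with d = y − 0:
  the section: d = 3 in → contributes +187.2 in⁴
Total I = 187.2 in⁴.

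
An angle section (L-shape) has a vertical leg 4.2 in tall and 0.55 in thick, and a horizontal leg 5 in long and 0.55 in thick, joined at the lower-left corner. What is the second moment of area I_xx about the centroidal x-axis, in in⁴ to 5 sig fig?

I_xx ≈ 7.4155 in⁴

Decompose the section into non-overlapping parts with the origin at the bottom-left of its bounding rectangle.
Vertical leg: 0.55 × 4.2, A = 2.31 in², y = 2.1 in, Ī = 3.3957 in⁴.
Horizontal leg (remainder): 4.45 × 0.55, A = 2.4475 in², y = 0.275 in, Ī = 0.0616974 in⁴.
Centroid: ȳ = ΣA·y / ΣA = 1.161127 in.
Transfer each piece to the centroidal x-axis using Ī + A·d² with d = y − 1.161127:
  vertical leg: d = 0.9388728 in → contributes +5.431924 in⁴
  horizontal leg (remainder): d = -0.8861272 in → contributes +1.983527 in⁴
Total I = 7.415451 in⁴.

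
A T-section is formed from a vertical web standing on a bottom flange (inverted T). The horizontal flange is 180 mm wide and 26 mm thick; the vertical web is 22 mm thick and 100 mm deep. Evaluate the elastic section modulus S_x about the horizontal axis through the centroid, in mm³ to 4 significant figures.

S_x ≈ 8.655 × 10⁴ mm³

Split into non-overlapping primitives; take the origin at the lower-left of the bounding box.
Flange: 180 × 26, A = 4 680 mm², y = 13 mm, Ī = 263 640 mm⁴.
Web: 22 × 100, A = 2 200 mm², y = 76 mm, Ī = 1 833 333 mm⁴.
Centroid: ȳ = ΣA·y / ΣA = 33.1453 mm.
Transfer each piece to the horizontal axis through the centroid using Ī + A·d² with d = y − 33.1453:
  flange: d = -20.1453 mm → contributes +2 162 948 mm⁴
  web: d = 42.8547 mm → contributes +5 873 680 mm⁴
Total I = 8 036 628 mm⁴.
Extreme fibre distance c = 92.8547 mm; S = I/c = 86550.6 mm³.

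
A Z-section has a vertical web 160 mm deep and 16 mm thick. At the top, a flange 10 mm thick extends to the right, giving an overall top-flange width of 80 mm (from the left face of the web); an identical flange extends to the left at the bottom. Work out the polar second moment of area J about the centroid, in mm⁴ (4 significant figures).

J ≈ 1.521 × 10⁷ mm⁴

Treat the section as a set of non-overlapping primitives; coordinates are from the bounding-box lower-left.
Web: 16 × 160, A = 2 560 mm², y = 80 mm, Ī = 5 461 333 mm⁴.
Top flange (beyond web): 64 × 10, A = 640 mm², y = 155 mm, Ī = 5333.33 mm⁴.
Bottom flange (beyond web): 64 × 10, A = 640 mm², y = 5 mm, Ī = 5333.33 mm⁴.
Centroid: ȳ = ΣA·y / ΣA = 80 mm.
Transfer each piece to the centroidal x-axis using Ī + A·d² with d = y − 80:
  web: d = 0 mm → contributes +5 461 333 mm⁴
  top flange (beyond web): d = 75 mm → contributes +3 605 333 mm⁴
  bottom flange (beyond web): d = -75 mm → contributes +3 605 333 mm⁴
Total I = 12 672 000 mm⁴.
For the y-axis: x̄ = 72 mm.
Repeating about the centroidal y-axis gives I_y = 2 539 520 mm⁴.
Polar second moment: J = I_x + I_y = 15 211 520 mm⁴.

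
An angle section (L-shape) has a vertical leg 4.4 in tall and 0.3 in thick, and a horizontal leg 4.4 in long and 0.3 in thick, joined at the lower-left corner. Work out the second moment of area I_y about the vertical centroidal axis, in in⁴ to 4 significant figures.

Split into non-overlapping primitives; take the origin at the lower-left of the bounding box.
Vertical leg: 0.3 × 4.4, A = 1.32 in², x = 0.15 in, Ī = 0.0099 in⁴.
Horizontal leg (remainder): 4.1 × 0.3, A = 1.23 in², x = 2.35 in, Ī = 1.72303 in⁴.
Centroid: x̄ = ΣA·x / ΣA = 1.21118 in.
Transfer each piece to the vertical centroidal axis using Ī + A·d² with d = x − 1.21118:
  vertical leg: d = -1.06118 in → contributes +1.49635 in⁴
  horizontal leg (remainder): d = 1.13882 in → contributes +3.31824 in⁴
Total I = 4.81458 in⁴.

I_y ≈ 4.815 in⁴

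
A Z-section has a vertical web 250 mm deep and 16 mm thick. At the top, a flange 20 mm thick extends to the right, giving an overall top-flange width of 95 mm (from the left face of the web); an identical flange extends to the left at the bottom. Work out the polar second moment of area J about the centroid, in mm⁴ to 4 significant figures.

J ≈ 7.159 × 10⁷ mm⁴

Treat the section as a set of non-overlapping primitives; coordinates are from the bounding-box lower-left.
Web: 16 × 250, A = 4 000 mm², y = 125 mm, Ī = 20 833 333 mm⁴.
Top flange (beyond web): 79 × 20, A = 1 580 mm², y = 240 mm, Ī = 52666.7 mm⁴.
Bottom flange (beyond web): 79 × 20, A = 1 580 mm², y = 10 mm, Ī = 52666.7 mm⁴.
Centroid: ȳ = ΣA·y / ΣA = 125 mm.
Transfer each piece to the centroidal x-axis using Ī + A·d² with d = y − 125:
  web: d = 0 mm → contributes +20 833 333 mm⁴
  top flange (beyond web): d = 115 mm → contributes +20 948 167 mm⁴
  bottom flange (beyond web): d = -115 mm → contributes +20 948 167 mm⁴
Total I = 62 729 667 mm⁴.
For the y-axis: x̄ = 87 mm.
Repeating about the centroidal y-axis gives I_y = 8 858 547 mm⁴.
Polar second moment: J = I_x + I_y = 71 588 213 mm⁴.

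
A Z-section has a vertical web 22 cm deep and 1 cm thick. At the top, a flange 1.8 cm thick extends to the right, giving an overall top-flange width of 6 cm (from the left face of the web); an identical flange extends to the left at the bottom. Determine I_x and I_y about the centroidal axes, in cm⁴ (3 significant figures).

I_x ≈ 2730 cm⁴, I_y ≈ 201 cm⁴

Split into non-overlapping primitives; take the origin at the lower-left of the bounding box.
Web: 1 × 22, A = 22 cm², y = 11 cm, Ī = 887.33 cm⁴.
Top flange (beyond web): 5 × 1.8, A = 9 cm², y = 21.1 cm, Ī = 2.43 cm⁴.
Bottom flange (beyond web): 5 × 1.8, A = 9 cm², y = 0.9 cm, Ī = 2.43 cm⁴.
Centroid: ȳ = ΣA·y / ΣA = 11 cm.
Transfer each piece to the centroidal x-axis using Ī + A·d² with d = y − 11:
  web: d = 0 cm → contributes +887.33 cm⁴
  top flange (beyond web): d = 10.1 cm → contributes +920.52 cm⁴
  bottom flange (beyond web): d = -10.1 cm → contributes +920.52 cm⁴
Total I = 2728.4 cm⁴.
For the y-axis: x̄ = 5.5 cm.
Repeating about the centroidal y-axis gives I_y = 201.33 cm⁴.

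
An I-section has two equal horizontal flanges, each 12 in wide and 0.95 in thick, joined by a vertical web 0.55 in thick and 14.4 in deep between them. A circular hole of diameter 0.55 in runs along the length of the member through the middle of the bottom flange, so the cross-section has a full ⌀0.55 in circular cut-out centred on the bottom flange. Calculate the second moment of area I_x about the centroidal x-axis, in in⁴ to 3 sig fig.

I_x ≈ 1470 in⁴

Break the section into simple shapes (no overlaps), measuring from the bottom-left corner of the bounding box.
Bottom flange: 12 × 0.95, A = 11.4 in², y = 0.475 in, Ī = 0.85738 in⁴.
Web: 0.55 × 14.4, A = 7.92 in², y = 8.15 in, Ī = 136.86 in⁴.
Top flange: 12 × 0.95, A = 11.4 in², y = 15.825 in, Ī = 0.85738 in⁴.
Hole (subtracted): ⌀0.55, A = 0.23758 in², y = 0.475 in, Ī = 0.0044918 in⁴.
Centroid: ȳ = ΣA·y / ΣA = 8.2098 in.
Transfer each piece to the centroidal x-axis using Ī + A·d² with d = y − 8.2098:
  bottom flange: d = -7.7348 in → contributes +682.89 in⁴
  web: d = -0.05982 in → contributes +136.89 in⁴
  top flange: d = 7.6152 in → contributes +661.95 in⁴
  hole: d = -7.7348 in → contributes −14.218 in⁴
Total I = 1467.5 in⁴.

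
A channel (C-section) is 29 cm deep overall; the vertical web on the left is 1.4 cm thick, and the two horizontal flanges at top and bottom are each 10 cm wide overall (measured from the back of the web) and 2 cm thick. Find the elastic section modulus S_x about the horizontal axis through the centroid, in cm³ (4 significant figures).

S_x ≈ 629.4 cm³

Treat the section as a set of non-overlapping primitives; coordinates are from the bounding-box lower-left.
Web: 1.4 × 29, A = 40.6 cm², y = 14.5 cm, Ī = 2845.38 cm⁴.
Top flange (beyond web): 8.6 × 2, A = 17.2 cm², y = 28 cm, Ī = 5.73333 cm⁴.
Bottom flange (beyond web): 8.6 × 2, A = 17.2 cm², y = 1 cm, Ī = 5.73333 cm⁴.
By symmetry the centroid is at mid-height, ȳ = 14.5 cm.
Transfer each piece to the horizontal axis through the centroid using Ī + A·d² with d = y − 14.5:
  web: d = 0 cm → contributes +2845.38 cm⁴
  top flange (beyond web): d = 13.5 cm → contributes +3140.43 cm⁴
  bottom flange (beyond web): d = -13.5 cm → contributes +3140.43 cm⁴
Total I = 9126.25 cm⁴.
Extreme fibre distance c = 14.5 cm; S = I/c = 629.397 cm³.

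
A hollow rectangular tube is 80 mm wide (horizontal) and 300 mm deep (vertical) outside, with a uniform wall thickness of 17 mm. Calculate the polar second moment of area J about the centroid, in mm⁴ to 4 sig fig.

J ≈ 1.185 × 10⁸ mm⁴

Split into non-overlapping primitives; take the origin at the lower-left of the bounding box.
Outer rectangle: 80 × 300, A = 24 000 mm², y = 150 mm, Ī = 180 000 000 mm⁴.
Inner void (subtracted): 46 × 266, A = 12 236 mm², y = 150 mm, Ī = 72 147 535 mm⁴.
By symmetry the centroid is at mid-height, ȳ = 150 mm.
All pieces are centred on the centroidal x-axis, so I = ΣĪ (holes subtracted) = 107 852 465 mm⁴.
Repeating about the centroidal y-axis gives I_y = 10 642 385 mm⁴.
Polar second moment: J = I_x + I_y = 118 494 851 mm⁴.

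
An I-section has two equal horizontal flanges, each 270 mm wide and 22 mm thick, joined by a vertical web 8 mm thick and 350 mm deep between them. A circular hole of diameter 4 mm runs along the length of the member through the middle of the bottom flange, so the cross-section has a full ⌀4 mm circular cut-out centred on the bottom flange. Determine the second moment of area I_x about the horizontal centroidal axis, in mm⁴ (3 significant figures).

I_x ≈ 4.40 × 10⁸ mm⁴

Split into non-overlapping primitives; take the origin at the lower-left of the bounding box.
Bottom flange: 270 × 22, A = 5 940 mm², y = 11 mm, Ī = 239 580 mm⁴.
Web: 8 × 350, A = 2 800 mm², y = 197 mm, Ī = 28 583 333 mm⁴.
Top flange: 270 × 22, A = 5 940 mm², y = 383 mm, Ī = 239 580 mm⁴.
Hole (subtracted): ⌀4, A = 12.566 mm², y = 11 mm, Ī = 12.566 mm⁴.
Centroid: ȳ = ΣA·y / ΣA = 197.16 mm.
Transfer each piece to the horizontal centroidal axis using Ī + A·d² with d = y − 197.16:
  bottom flange: d = -186.16 mm → contributes +206 092 097 mm⁴
  web: d = -0.15936 mm → contributes +28 583 404 mm⁴
  top flange: d = 185.84 mm → contributes +205 387 845 mm⁴
  hole: d = -186.16 mm → contributes −435 504 mm⁴
Total I = 439 627 842 mm⁴.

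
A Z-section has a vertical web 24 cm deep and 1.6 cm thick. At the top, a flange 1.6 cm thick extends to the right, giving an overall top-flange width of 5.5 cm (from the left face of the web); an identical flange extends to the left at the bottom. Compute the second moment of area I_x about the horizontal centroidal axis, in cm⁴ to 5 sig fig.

I_x ≈ 3411.4 cm⁴

Split into non-overlapping primitives; take the origin at the lower-left of the bounding box.
Web: 1.6 × 24, A = 38.4 cm², y = 12 cm, Ī = 1843.2 cm⁴.
Top flange (beyond web): 3.9 × 1.6, A = 6.24 cm², y = 23.2 cm, Ī = 1.3312 cm⁴.
Bottom flange (beyond web): 3.9 × 1.6, A = 6.24 cm², y = 0.8 cm, Ī = 1.3312 cm⁴.
Centroid: ȳ = ΣA·y / ΣA = 12 cm.
Transfer each piece to the horizontal centroidal axis using Ī + A·d² with d = y − 12:
  web: d = 0 cm → contributes +1843.2 cm⁴
  top flange (beyond web): d = 11.2 cm → contributes +784.0768 cm⁴
  bottom flange (beyond web): d = -11.2 cm → contributes +784.0768 cm⁴
Total I = 3411.354 cm⁴.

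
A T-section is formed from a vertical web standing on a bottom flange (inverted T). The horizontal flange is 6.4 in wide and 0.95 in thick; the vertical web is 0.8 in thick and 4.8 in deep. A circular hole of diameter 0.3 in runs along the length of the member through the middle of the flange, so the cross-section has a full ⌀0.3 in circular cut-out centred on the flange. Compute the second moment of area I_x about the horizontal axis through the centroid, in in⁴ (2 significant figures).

Split into non-overlapping primitives; take the origin at the lower-left of the bounding box.
Flange: 6.4 × 0.95, A = 6.08 in², y = 0.475 in, Ī = 0.4573 in⁴.
Web: 0.8 × 4.8, A = 3.84 in², y = 3.35 in, Ī = 7.373 in⁴.
Hole (subtracted): ⌀0.3, A = 0.07069 in², y = 0.475 in, Ī = 0.0003976 in⁴.
Centroid: ȳ = ΣA·y / ΣA = 1.596 in.
Transfer each piece to the horizontal axis through the centroid using Ī + A·d² with d = y − 1.596:
  flange: d = -1.121 in → contributes +8.096 in⁴
  web: d = 1.754 in → contributes +19.19 in⁴
  hole: d = -1.121 in → contributes −0.08921 in⁴
Total I = 27.2 in⁴.

I_x ≈ 27 in⁴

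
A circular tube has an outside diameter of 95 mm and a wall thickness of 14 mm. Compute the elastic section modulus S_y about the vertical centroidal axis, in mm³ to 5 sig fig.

Break the section into simple shapes (no overlaps), measuring from the bottom-left corner of the bounding box.
Outer circle: ⌀95, A = 7088.218 mm², x = 47.5 mm, Ī = 3 998 198 mm⁴.
Bore (subtracted): ⌀67, A = 3525.652 mm², x = 47.5 mm, Ī = 989165.8 mm⁴.
By symmetry the centroid is at mid-width, x̄ = 47.5 mm.
All pieces are centred on the vertical centroidal axis, so I = ΣĪ (holes subtracted) = 3 009 032 mm⁴.
Extreme fibre distance c = 47.5 mm; S = I/c = 63348.05 mm³.

S_y ≈ 6.3348 × 10⁴ mm³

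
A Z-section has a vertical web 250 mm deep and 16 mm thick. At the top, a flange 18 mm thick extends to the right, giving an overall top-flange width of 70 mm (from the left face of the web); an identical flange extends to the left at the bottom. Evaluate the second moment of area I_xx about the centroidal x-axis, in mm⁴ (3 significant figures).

I_xx ≈ 4.70 × 10⁷ mm⁴

Decompose the section into non-overlapping parts with the origin at the bottom-left of its bounding rectangle.
Web: 16 × 250, A = 4 000 mm², y = 125 mm, Ī = 20 833 333 mm⁴.
Top flange (beyond web): 54 × 18, A = 972 mm², y = 241 mm, Ī = 26 244 mm⁴.
Bottom flange (beyond web): 54 × 18, A = 972 mm², y = 9 mm, Ī = 26 244 mm⁴.
Centroid: ȳ = ΣA·y / ΣA = 125 mm.
Transfer each piece to the centroidal x-axis using Ī + A·d² with d = y − 125:
  web: d = 0 mm → contributes +20 833 333 mm⁴
  top flange (beyond web): d = 116 mm → contributes +13 105 476 mm⁴
  bottom flange (beyond web): d = -116 mm → contributes +13 105 476 mm⁴
Total I = 47 044 285 mm⁴.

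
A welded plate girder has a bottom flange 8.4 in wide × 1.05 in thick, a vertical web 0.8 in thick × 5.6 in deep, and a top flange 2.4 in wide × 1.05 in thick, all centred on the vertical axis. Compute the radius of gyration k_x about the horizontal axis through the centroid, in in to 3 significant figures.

Decompose the section into non-overlapping parts with the origin at the bottom-left of its bounding rectangle.
Bottom plate: 8.4 × 1.05, A = 8.82 in², y = 0.525 in, Ī = 0.81034 in⁴.
Web plate: 0.8 × 5.6, A = 4.48 in², y = 3.85 in, Ī = 11.708 in⁴.
Top plate: 2.4 × 1.05, A = 2.52 in², y = 7.175 in, Ī = 0.23153 in⁴.
Centroid: ȳ = ΣA·y / ΣA = 2.5259 in.
Transfer each piece to the horizontal axis through the centroid using Ī + A·d² with d = y − 2.5259:
  bottom plate: d = -2.0009 in → contributes +36.122 in⁴
  web plate: d = 1.3241 in → contributes +19.562 in⁴
  top plate: d = 4.6491 in → contributes +54.699 in⁴
Total I = 110.38 in⁴.
Radius of gyration: k = √(I/A) = √(110.38 / 15.82) = 2.6415 in.

k_x ≈ 2.64 in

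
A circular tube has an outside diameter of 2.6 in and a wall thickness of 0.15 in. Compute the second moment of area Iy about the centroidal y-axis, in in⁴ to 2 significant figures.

Iy ≈ 0.87 in⁴

Split into non-overlapping primitives; take the origin at the lower-left of the bounding box.
Outer circle: ⌀2.6, A = 5.309 in², x = 1.3 in, Ī = 2.243 in⁴.
Bore (subtracted): ⌀2.3, A = 4.155 in², x = 1.3 in, Ī = 1.374 in⁴.
By symmetry the centroid is at mid-width, x̄ = 1.3 in.
All pieces are centred on the centroidal y-axis, so I = ΣĪ (holes subtracted) = 0.8695 in⁴.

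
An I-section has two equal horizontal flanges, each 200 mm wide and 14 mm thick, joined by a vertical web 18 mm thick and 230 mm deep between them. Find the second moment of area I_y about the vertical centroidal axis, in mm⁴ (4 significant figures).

Split into non-overlapping primitives; take the origin at the lower-left of the bounding box.
Bottom flange: 200 × 14, A = 2 800 mm², x = 100 mm, Ī = 9 333 333 mm⁴.
Web: 18 × 230, A = 4 140 mm², x = 100 mm, Ī = 111 780 mm⁴.
Top flange: 200 × 14, A = 2 800 mm², x = 100 mm, Ī = 9 333 333 mm⁴.
By symmetry the centroid is at mid-width, x̄ = 100 mm.
All pieces are centred on the vertical centroidal axis, so I = ΣĪ = 18 778 447 mm⁴.

I_y ≈ 1.878 × 10⁷ mm⁴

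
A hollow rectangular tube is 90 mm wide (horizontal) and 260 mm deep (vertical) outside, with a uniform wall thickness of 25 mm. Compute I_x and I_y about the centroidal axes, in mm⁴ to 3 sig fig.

Split into non-overlapping primitives; take the origin at the lower-left of the bounding box.
Outer rectangle: 90 × 260, A = 23 400 mm², y = 130 mm, Ī = 131 820 000 mm⁴.
Inner void (subtracted): 40 × 210, A = 8 400 mm², y = 130 mm, Ī = 30 870 000 mm⁴.
By symmetry the centroid is at mid-height, ȳ = 130 mm.
All pieces are centred on the centroidal x-axis, so I = ΣĪ (holes subtracted) = 100 950 000 mm⁴.
Repeating about the centroidal y-axis gives I_y = 14 675 000 mm⁴.

I_x ≈ 1.01 × 10⁸ mm⁴, I_y ≈ 1.47 × 10⁷ mm⁴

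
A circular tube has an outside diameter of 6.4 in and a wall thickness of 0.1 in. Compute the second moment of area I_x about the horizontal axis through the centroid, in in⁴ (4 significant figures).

I_x ≈ 9.822 in⁴

Split into non-overlapping primitives; take the origin at the lower-left of the bounding box.
Outer circle: ⌀6.4, A = 32.1699 in², y = 3.2 in, Ī = 82.355 in⁴.
Bore (subtracted): ⌀6.2, A = 30.1907 in², y = 3.2 in, Ī = 72.5332 in⁴.
By symmetry the centroid is at mid-height, ȳ = 3.2 in.
All pieces are centred on the horizontal axis through the centroid, so I = ΣĪ (holes subtracted) = 9.8218 in⁴.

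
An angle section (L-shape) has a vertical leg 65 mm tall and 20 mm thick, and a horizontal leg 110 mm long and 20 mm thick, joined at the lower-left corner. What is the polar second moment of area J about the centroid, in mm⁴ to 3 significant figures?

Decompose the section into non-overlapping parts with the origin at the bottom-left of its bounding rectangle.
Vertical leg: 20 × 65, A = 1 300 mm², y = 32.5 mm, Ī = 457 708 mm⁴.
Horizontal leg (remainder): 90 × 20, A = 1 800 mm², y = 10 mm, Ī = 60 000 mm⁴.
Centroid: ȳ = ΣA·y / ΣA = 19.435 mm.
Transfer each piece to the centroidal x-axis using Ī + A·d² with d = y − 19.435:
  vertical leg: d = 13.065 mm → contributes +679 594 mm⁴
  horizontal leg (remainder): d = -9.4355 mm → contributes +220 251 mm⁴
Total I = 899 845 mm⁴.
For the y-axis: x̄ = 41.935 mm.
Repeating about the centroidal y-axis gives I_y = 3 541 720 mm⁴.
Polar second moment: J = I_x + I_y = 4 441 566 mm⁴.

J ≈ 4.44 × 10⁶ mm⁴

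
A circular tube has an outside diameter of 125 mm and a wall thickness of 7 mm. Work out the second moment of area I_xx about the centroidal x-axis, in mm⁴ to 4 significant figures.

I_xx ≈ 4.532 × 10⁶ mm⁴

Break the section into simple shapes (no overlaps), measuring from the bottom-left corner of the bounding box.
Outer circle: ⌀125, A = 12271.8 mm², y = 62.5 mm, Ī = 11 984 225 mm⁴.
Bore (subtracted): ⌀111, A = 9676.89 mm², y = 62.5 mm, Ī = 7 451 811 mm⁴.
By symmetry the centroid is at mid-height, ȳ = 62.5 mm.
All pieces are centred on the centroidal x-axis, so I = ΣĪ (holes subtracted) = 4 532 414 mm⁴.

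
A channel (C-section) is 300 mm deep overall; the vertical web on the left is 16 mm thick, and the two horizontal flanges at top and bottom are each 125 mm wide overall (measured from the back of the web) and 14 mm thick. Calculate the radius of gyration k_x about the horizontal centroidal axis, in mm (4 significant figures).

k_x ≈ 112.0 mm

Decompose the section into non-overlapping parts with the origin at the bottom-left of its bounding rectangle.
Web: 16 × 300, A = 4 800 mm², y = 150 mm, Ī = 36 000 000 mm⁴.
Top flange (beyond web): 109 × 14, A = 1 526 mm², y = 293 mm, Ī = 24924.7 mm⁴.
Bottom flange (beyond web): 109 × 14, A = 1 526 mm², y = 7 mm, Ī = 24924.7 mm⁴.
By symmetry the centroid is at mid-height, ȳ = 150 mm.
Transfer each piece to the horizontal centroidal axis using Ī + A·d² with d = y − 150:
  web: d = 0 mm → contributes +36 000 000 mm⁴
  top flange (beyond web): d = 143 mm → contributes +31 230 099 mm⁴
  bottom flange (beyond web): d = -143 mm → contributes +31 230 099 mm⁴
Total I = 98 460 197 mm⁴.
Radius of gyration: k = √(I/A) = √(98 460 197 / 7 852) = 111.98 mm.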